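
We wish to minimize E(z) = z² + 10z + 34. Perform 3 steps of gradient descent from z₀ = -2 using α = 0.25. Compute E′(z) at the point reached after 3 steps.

0.75

E′(z) = 2z + 10
z₁ = -2 − 0.25·6 = -3.5
z₂ = -3.5 − 0.25·3 = -4.25
z₃ = -4.25 − 0.25·1.5 = -4.625
E′(z) at (-4.625) = 0.75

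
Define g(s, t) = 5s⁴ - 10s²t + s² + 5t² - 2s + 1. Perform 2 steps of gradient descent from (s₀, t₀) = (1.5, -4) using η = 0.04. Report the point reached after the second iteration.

(178.0502912, 13.69264)

∇g = (20s³ - 20st + 2s - 2, -10s² + 10t)
(s₁, t₁) = (1.5, -4) − 0.04·(188.5, -62.5) = (-6.04, -1.5)
(s₂, t₂) = (-6.04, -1.5) − 0.04·(-4602.25728, -379.816) = (178.0502912, 13.69264)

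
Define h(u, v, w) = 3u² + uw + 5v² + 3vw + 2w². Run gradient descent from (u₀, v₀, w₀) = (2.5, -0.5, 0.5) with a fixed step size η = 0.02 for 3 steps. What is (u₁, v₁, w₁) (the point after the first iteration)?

(2.19, -0.43, 0.44)

∇h = (6u + w, 10v + 3w, u + 3v + 4w)
Step 1: at (2.5, -0.5, 0.5), ∇h = (15.5, -3.5, 3) → (2.5, -0.5, 0.5) − 0.02·(15.5, -3.5, 3) = (2.19, -0.43, 0.44)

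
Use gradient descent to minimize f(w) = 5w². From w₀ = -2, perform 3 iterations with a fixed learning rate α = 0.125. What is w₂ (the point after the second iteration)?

-0.125

f′(w) = 10w
w₁ = -2 − 0.125·(-20) = 0.5
w₂ = 0.5 − 0.125·5 = -0.125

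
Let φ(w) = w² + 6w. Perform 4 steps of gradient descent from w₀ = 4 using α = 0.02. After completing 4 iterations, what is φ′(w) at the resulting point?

11.89085184

φ′(w) = 2w + 6
w₁ = 4 − 0.02·14 = 3.72
w₂ = 3.72 − 0.02·13.44 = 3.4512
w₃ = 3.4512 − 0.02·12.9024 = 3.193152
w₄ = 3.193152 − 0.02·12.386304 = 2.94542592
φ′(w) at (2.94542592) = 11.89085184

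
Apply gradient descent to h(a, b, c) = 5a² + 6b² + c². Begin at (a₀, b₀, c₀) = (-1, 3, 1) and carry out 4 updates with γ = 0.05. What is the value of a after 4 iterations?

-0.0625

∇h = (10a, 12b, 2c)
Step 1: at (-1, 3, 1), ∇h = (-10, 36, 2) → (-1, 3, 1) − 0.05·(-10, 36, 2) = (-0.5, 1.2, 0.9)
Step 2: at (-0.5, 1.2, 0.9), ∇h = (-5, 14.4, 1.8) → (-0.5, 1.2, 0.9) − 0.05·(-5, 14.4, 1.8) = (-0.25, 0.48, 0.81)
Step 3: at (-0.25, 0.48, 0.81), ∇h = (-2.5, 5.76, 1.62) → (-0.25, 0.48, 0.81) − 0.05·(-2.5, 5.76, 1.62) = (-0.125, 0.192, 0.729)
Step 4: at (-0.125, 0.192, 0.729), ∇h = (-1.25, 2.304, 1.458) → (-0.125, 0.192, 0.729) − 0.05·(-1.25, 2.304, 1.458) = (-0.0625, 0.0768, 0.6561)
a = -0.0625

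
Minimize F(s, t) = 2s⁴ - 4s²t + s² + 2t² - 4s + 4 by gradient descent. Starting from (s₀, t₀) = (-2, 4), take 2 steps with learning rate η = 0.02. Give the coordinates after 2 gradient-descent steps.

∇F = (8s³ - 8st + 2s - 4, -4s² + 4t)
Step 1: at (-2, 4), ∇F = (-8, 0) → (-2, 4) − 0.02·(-8, 0) = (-1.84, 4)
Step 2: at (-1.84, 4), ∇F = (1.363968, 2.4576) → (-1.84, 4) − 0.02·(1.363968, 2.4576) = (-1.86727936, 3.950848)

(-1.86727936, 3.950848)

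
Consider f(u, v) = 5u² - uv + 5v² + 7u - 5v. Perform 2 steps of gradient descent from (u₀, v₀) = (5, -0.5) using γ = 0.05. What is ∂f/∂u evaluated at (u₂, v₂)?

∇f = (10u - v + 7, -u + 10v - 5)
Step 1: at (5, -0.5), ∇f = (57.5, -15) → (5, -0.5) − 0.05·(57.5, -15) = (2.125, 0.25)
Step 2: at (2.125, 0.25), ∇f = (28, -4.625) → (2.125, 0.25) − 0.05·(28, -4.625) = (0.725, 0.48125)
∂f/∂u at (0.725, 0.48125) = 13.76875

13.76875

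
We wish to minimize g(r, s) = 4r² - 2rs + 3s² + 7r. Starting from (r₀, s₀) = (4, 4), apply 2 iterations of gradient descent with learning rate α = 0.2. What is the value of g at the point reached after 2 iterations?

∇g = (8r - 2s + 7, -2r + 6s)
Step 1: at (4, 4), ∇g = (31, 16) → (4, 4) − 0.2·(31, 16) = (-2.2, 0.8)
Step 2: at (-2.2, 0.8), ∇g = (-12.2, 9.2) → (-2.2, 0.8) − 0.2·(-12.2, 9.2) = (0.24, -1.04)
g(0.24, -1.04) = 5.6544

5.6544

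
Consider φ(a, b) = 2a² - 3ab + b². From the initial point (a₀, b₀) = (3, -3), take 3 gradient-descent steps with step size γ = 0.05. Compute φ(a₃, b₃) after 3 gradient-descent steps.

∇φ = (4a - 3b, -3a + 2b)
Step 1: at (3, -3), ∇φ = (21, -15) → (3, -3) − 0.05·(21, -15) = (1.95, -2.25)
Step 2: at (1.95, -2.25), ∇φ = (14.55, -10.35) → (1.95, -2.25) − 0.05·(14.55, -10.35) = (1.2225, -1.7325)
Step 3: at (1.2225, -1.7325), ∇φ = (10.0875, -7.1325) → (1.2225, -1.7325) − 0.05·(10.0875, -7.1325) = (0.718125, -1.375875)
φ(0.718125, -1.375875) = 5.88858975

5.88858975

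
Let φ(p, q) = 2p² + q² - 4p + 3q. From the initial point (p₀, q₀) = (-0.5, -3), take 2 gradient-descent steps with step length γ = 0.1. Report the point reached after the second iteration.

(0.46, -2.46)

∇φ = (4p - 4, 2q + 3)
(p₁, q₁) = (-0.5, -3) − 0.1·(-6, -3) = (0.1, -2.7)
(p₂, q₂) = (0.1, -2.7) − 0.1·(-3.6, -2.4) = (0.46, -2.46)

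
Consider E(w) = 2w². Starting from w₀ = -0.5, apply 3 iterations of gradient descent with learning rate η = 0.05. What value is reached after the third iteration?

E′(w) = 4w
Step 1: E′(-0.5) = -2; w₁ = -0.5 − 0.05·(-2) = -0.4
Step 2: E′(-0.4) = -1.6; w₂ = -0.4 − 0.05·(-1.6) = -0.32
Step 3: E′(-0.32) = -1.28; w₃ = -0.32 − 0.05·(-1.28) = -0.256

-0.256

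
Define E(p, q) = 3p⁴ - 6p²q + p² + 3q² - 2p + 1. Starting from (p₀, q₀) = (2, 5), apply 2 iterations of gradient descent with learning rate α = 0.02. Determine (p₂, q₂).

(1.75369984, 5.008832)

∇E = (12p³ - 12pq + 2p - 2, -6p² + 6q)
Step 1: at (2, 5), ∇E = (-22, 6) → (2, 5) − 0.02·(-22, 6) = (2.44, 4.88)
Step 2: at (2.44, 4.88), ∇E = (34.315008, -6.4416) → (2.44, 4.88) − 0.02·(34.315008, -6.4416) = (1.75369984, 5.008832)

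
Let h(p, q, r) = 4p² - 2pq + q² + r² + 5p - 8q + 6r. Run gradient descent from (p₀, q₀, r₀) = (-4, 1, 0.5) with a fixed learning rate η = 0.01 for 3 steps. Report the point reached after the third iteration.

(-3.198788, 0.958004, 0.294172)

∇h = (8p - 2q + 5, -2p + 2q - 8, 2r + 6)
Step 1: at (-4, 1, 0.5), ∇h = (-29, 2, 7) → (-4, 1, 0.5) − 0.01·(-29, 2, 7) = (-3.71, 0.98, 0.43)
Step 2: at (-3.71, 0.98, 0.43), ∇h = (-26.64, 1.38, 6.86) → (-3.71, 0.98, 0.43) − 0.01·(-26.64, 1.38, 6.86) = (-3.4436, 0.9662, 0.3614)
Step 3: at (-3.4436, 0.9662, 0.3614), ∇h = (-24.4812, 0.8196, 6.7228) → (-3.4436, 0.9662, 0.3614) − 0.01·(-24.4812, 0.8196, 6.7228) = (-3.198788, 0.958004, 0.294172)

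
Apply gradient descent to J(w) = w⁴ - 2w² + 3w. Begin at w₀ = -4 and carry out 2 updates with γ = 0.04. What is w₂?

-20.09385472

J′(w) = 4w³ - 4w + 3
w₁ = -4 − 0.04·(-237) = 5.48
w₂ = 5.48 − 0.04·639.346368 = -20.09385472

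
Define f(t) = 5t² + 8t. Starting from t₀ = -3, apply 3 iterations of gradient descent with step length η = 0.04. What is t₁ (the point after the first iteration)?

f′(t) = 10t + 8
t₁ = -3 − 0.04·(-22) = -2.12

-2.12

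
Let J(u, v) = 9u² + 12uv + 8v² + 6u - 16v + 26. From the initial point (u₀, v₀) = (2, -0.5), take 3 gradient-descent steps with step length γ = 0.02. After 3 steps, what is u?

∇J = (18u + 12v + 6, 12u + 16v - 16)
(u₁, v₁) = (2, -0.5) − 0.02·(36, 0) = (1.28, -0.5)
(u₂, v₂) = (1.28, -0.5) − 0.02·(23.04, -8.64) = (0.8192, -0.3272)
(u₃, v₃) = (0.8192, -0.3272) − 0.02·(16.8192, -11.4048) = (0.482816, -0.099104)
u = 0.482816

0.482816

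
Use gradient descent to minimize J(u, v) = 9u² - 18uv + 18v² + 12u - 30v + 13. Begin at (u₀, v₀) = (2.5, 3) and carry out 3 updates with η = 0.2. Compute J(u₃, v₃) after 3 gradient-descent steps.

∇J = (18u - 18v + 12, -18u + 36v - 30)
(u₁, v₁) = (2.5, 3) − 0.2·(3, 33) = (1.9, -3.6)
(u₂, v₂) = (1.9, -3.6) − 0.2·(111, -193.8) = (-20.3, 35.16)
(u₃, v₃) = (-20.3, 35.16) − 0.2·(-986.28, 1601.16) = (176.956, -285.072)
J(176.956, -285.072) = 2663311.893712

2663311.893712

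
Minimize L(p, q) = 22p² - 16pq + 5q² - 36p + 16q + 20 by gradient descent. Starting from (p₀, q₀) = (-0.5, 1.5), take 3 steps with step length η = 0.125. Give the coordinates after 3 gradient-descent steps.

∇L = (44p - 16q - 36, -16p + 10q + 16)
(p₁, q₁) = (-0.5, 1.5) − 0.125·(-82, 39) = (9.75, -3.375)
(p₂, q₂) = (9.75, -3.375) − 0.125·(447, -173.75) = (-46.125, 18.34375)
(p₃, q₃) = (-46.125, 18.34375) − 0.125·(-2359, 937.4375) = (248.75, -98.8359375)

(248.75, -98.8359375)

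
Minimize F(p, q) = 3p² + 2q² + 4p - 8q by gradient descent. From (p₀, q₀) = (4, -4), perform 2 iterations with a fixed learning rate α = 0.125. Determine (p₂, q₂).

∇F = (6p + 4, 4q - 8)
(p₁, q₁) = (4, -4) − 0.125·(28, -24) = (0.5, -1)
(p₂, q₂) = (0.5, -1) − 0.125·(7, -12) = (-0.375, 0.5)

(-0.375, 0.5)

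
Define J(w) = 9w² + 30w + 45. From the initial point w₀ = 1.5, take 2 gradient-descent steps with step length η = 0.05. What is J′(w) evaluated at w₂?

J′(w) = 18w + 30
w₁ = 1.5 − 0.05·57 = -1.35
w₂ = -1.35 − 0.05·5.7 = -1.635
J′(w) at (-1.635) = 0.57

0.57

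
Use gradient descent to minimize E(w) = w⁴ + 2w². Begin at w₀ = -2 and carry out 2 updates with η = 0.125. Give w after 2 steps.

-12

E′(w) = 4w³ + 4w
Step 1: E′(-2) = -40; w₁ = -2 − 0.125·(-40) = 3
Step 2: E′(3) = 120; w₂ = 3 − 0.125·120 = -12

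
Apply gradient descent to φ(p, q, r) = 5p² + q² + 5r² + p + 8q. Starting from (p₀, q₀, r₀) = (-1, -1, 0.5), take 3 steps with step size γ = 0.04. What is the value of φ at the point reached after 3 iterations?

∇φ = (10p + 1, 2q + 8, 10r)
(p₁, q₁, r₁) = (-1, -1, 0.5) − 0.04·(-9, 6, 5) = (-0.64, -1.24, 0.3)
(p₂, q₂, r₂) = (-0.64, -1.24, 0.3) − 0.04·(-5.4, 5.52, 3) = (-0.424, -1.4608, 0.18)
(p₃, q₃, r₃) = (-0.424, -1.4608, 0.18) − 0.04·(-3.24, 5.0784, 1.8) = (-0.2944, -1.663936, 0.108)
φ(-0.2944, -1.663936, 0.108) = -10.345528187904

-10.345528187904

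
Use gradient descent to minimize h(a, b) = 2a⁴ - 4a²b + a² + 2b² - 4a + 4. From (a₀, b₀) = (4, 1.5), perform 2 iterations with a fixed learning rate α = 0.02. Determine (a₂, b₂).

∇h = (8a³ - 8ab + 2a - 4, -4a² + 4b)
(a₁, b₁) = (4, 1.5) − 0.02·(468, -58) = (-5.36, 2.66)
(a₂, b₂) = (-5.36, 2.66) − 0.02·(-1132.584448, -104.2784) = (17.29168896, 4.745568)

(17.29168896, 4.745568)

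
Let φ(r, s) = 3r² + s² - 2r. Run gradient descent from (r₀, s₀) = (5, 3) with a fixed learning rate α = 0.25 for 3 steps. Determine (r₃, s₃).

∇φ = (6r - 2, 2s)
(r₁, s₁) = (5, 3) − 0.25·(28, 6) = (-2, 1.5)
(r₂, s₂) = (-2, 1.5) − 0.25·(-14, 3) = (1.5, 0.75)
(r₃, s₃) = (1.5, 0.75) − 0.25·(7, 1.5) = (-0.25, 0.375)

(-0.25, 0.375)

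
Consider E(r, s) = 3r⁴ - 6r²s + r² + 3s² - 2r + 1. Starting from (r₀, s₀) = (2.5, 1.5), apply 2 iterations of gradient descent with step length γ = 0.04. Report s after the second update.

4.651776

∇E = (12r³ - 12rs + 2r - 2, -6r² + 6s)
(r₁, s₁) = (2.5, 1.5) − 0.04·(145.5, -28.5) = (-3.32, 2.64)
(r₂, s₂) = (-3.32, 2.64) − 0.04·(-342.594816, -50.2944) = (10.38379264, 4.651776)
s = 4.651776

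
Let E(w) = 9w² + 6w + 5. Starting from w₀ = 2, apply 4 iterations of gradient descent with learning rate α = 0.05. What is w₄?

-0.3331

E′(w) = 18w + 6
w₁ = 2 − 0.05·42 = -0.1
w₂ = -0.1 − 0.05·4.2 = -0.31
w₃ = -0.31 − 0.05·0.42 = -0.331
w₄ = -0.331 − 0.05·0.042 = -0.3331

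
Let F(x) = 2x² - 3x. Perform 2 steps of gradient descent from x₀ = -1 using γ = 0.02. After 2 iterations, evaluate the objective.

3.26290688

F′(x) = 4x - 3
x₁ = -1 − 0.02·(-7) = -0.86
x₂ = -0.86 − 0.02·(-6.44) = -0.7312
F(-0.7312) = 3.26290688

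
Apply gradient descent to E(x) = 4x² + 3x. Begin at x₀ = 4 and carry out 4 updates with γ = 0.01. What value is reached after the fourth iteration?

E′(x) = 8x + 3
x₁ = 4 − 0.01·35 = 3.65
x₂ = 3.65 − 0.01·32.2 = 3.328
x₃ = 3.328 − 0.01·29.624 = 3.03176
x₄ = 3.03176 − 0.01·27.25408 = 2.7592192

2.7592192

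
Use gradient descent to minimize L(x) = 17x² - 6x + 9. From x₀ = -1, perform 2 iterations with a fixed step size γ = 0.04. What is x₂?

L′(x) = 34x - 6
x₁ = -1 − 0.04·(-40) = 0.6
x₂ = 0.6 − 0.04·14.4 = 0.024

0.024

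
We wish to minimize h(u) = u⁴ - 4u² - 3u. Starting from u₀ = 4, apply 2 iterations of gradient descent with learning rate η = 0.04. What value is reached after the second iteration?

11.87198464

h′(u) = 4u³ - 8u - 3
Step 1: h′(4) = 221; u₁ = 4 − 0.04·221 = -4.84
Step 2: h′(-4.84) = -417.799616; u₂ = -4.84 − 0.04·(-417.799616) = 11.87198464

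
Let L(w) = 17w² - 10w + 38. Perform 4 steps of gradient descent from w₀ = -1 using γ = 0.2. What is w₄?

-1464.1936

L′(w) = 34w - 10
Step 1: L′(-1) = -44; w₁ = -1 − 0.2·(-44) = 7.8
Step 2: L′(7.8) = 255.2; w₂ = 7.8 − 0.2·255.2 = -43.24
Step 3: L′(-43.24) = -1480.16; w₃ = -43.24 − 0.2·(-1480.16) = 252.792
Step 4: L′(252.792) = 8584.928; w₄ = 252.792 − 0.2·8584.928 = -1464.1936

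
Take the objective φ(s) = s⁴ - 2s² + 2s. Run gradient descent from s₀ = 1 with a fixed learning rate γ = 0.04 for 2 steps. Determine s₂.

φ′(s) = 4s³ - 4s + 2
Step 1: φ′(1) = 2; s₁ = 1 − 0.04·2 = 0.92
Step 2: φ′(0.92) = 1.434752; s₂ = 0.92 − 0.04·1.434752 = 0.86260992

0.86260992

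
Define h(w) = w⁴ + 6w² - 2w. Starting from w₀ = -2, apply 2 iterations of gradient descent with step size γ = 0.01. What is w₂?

h′(w) = 4w³ + 12w - 2
w₁ = -2 − 0.01·(-58) = -1.42
w₂ = -1.42 − 0.01·(-30.493152) = -1.11506848

-1.11506848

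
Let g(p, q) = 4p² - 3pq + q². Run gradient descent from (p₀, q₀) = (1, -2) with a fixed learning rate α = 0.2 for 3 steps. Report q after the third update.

∇g = (8p - 3q, -3p + 2q)
(p₁, q₁) = (1, -2) − 0.2·(14, -7) = (-1.8, -0.6)
(p₂, q₂) = (-1.8, -0.6) − 0.2·(-12.6, 4.2) = (0.72, -1.44)
(p₃, q₃) = (0.72, -1.44) − 0.2·(10.08, -5.04) = (-1.296, -0.432)
q = -0.432

-0.432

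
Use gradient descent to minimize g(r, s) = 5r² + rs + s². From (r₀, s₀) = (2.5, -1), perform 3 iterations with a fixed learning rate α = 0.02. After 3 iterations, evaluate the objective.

∇g = (10r + s, r + 2s)
(r₁, s₁) = (2.5, -1) − 0.02·(24, 0.5) = (2.02, -1.01)
(r₂, s₂) = (2.02, -1.01) − 0.02·(19.19, 0) = (1.6362, -1.01)
(r₃, s₃) = (1.6362, -1.01) − 0.02·(15.352, -0.3838) = (1.32916, -1.002324)
g(1.32916, -1.002324) = 8.505735961136

8.505735961136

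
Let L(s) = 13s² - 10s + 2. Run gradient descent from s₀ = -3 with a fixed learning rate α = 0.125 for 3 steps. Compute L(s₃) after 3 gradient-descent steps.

19322.30078125

L′(s) = 26s - 10
Step 1: L′(-3) = -88; s₁ = -3 − 0.125·(-88) = 8
Step 2: L′(8) = 198; s₂ = 8 − 0.125·198 = -16.75
Step 3: L′(-16.75) = -445.5; s₃ = -16.75 − 0.125·(-445.5) = 38.9375
L(38.9375) = 19322.30078125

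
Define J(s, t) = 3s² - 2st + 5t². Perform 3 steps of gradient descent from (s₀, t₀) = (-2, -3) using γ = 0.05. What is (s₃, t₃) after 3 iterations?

(-1.054, -0.646)

∇J = (6s - 2t, -2s + 10t)
Step 1: at (-2, -3), ∇J = (-6, -26) → (-2, -3) − 0.05·(-6, -26) = (-1.7, -1.7)
Step 2: at (-1.7, -1.7), ∇J = (-6.8, -13.6) → (-1.7, -1.7) − 0.05·(-6.8, -13.6) = (-1.36, -1.02)
Step 3: at (-1.36, -1.02), ∇J = (-6.12, -7.48) → (-1.36, -1.02) − 0.05·(-6.12, -7.48) = (-1.054, -0.646)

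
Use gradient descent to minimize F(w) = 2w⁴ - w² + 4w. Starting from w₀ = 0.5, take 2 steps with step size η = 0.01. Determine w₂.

F′(w) = 8w³ - 2w + 4
w₁ = 0.5 − 0.01·4 = 0.46
w₂ = 0.46 − 0.01·3.858688 = 0.42141312

0.42141312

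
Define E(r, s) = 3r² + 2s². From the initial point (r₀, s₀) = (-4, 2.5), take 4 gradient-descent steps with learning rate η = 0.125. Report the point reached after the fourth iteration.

(-0.015625, 0.15625)

∇E = (6r, 4s)
(r₁, s₁) = (-4, 2.5) − 0.125·(-24, 10) = (-1, 1.25)
(r₂, s₂) = (-1, 1.25) − 0.125·(-6, 5) = (-0.25, 0.625)
(r₃, s₃) = (-0.25, 0.625) − 0.125·(-1.5, 2.5) = (-0.0625, 0.3125)
(r₄, s₄) = (-0.0625, 0.3125) − 0.125·(-0.375, 1.25) = (-0.015625, 0.15625)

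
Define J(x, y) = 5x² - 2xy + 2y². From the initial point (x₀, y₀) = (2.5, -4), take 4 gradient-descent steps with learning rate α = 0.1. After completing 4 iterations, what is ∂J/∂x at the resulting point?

∇J = (10x - 2y, -2x + 4y)
Step 1: at (2.5, -4), ∇J = (33, -21) → (2.5, -4) − 0.1·(33, -21) = (-0.8, -1.9)
Step 2: at (-0.8, -1.9), ∇J = (-4.2, -6) → (-0.8, -1.9) − 0.1·(-4.2, -6) = (-0.38, -1.3)
Step 3: at (-0.38, -1.3), ∇J = (-1.2, -4.44) → (-0.38, -1.3) − 0.1·(-1.2, -4.44) = (-0.26, -0.856)
Step 4: at (-0.26, -0.856), ∇J = (-0.888, -2.904) → (-0.26, -0.856) − 0.1·(-0.888, -2.904) = (-0.1712, -0.5656)
∂J/∂x at (-0.1712, -0.5656) = -0.5808

-0.5808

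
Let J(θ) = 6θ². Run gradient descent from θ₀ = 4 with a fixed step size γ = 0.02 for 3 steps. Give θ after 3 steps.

J′(θ) = 12θ
Step 1: J′(4) = 48; θ₁ = 4 − 0.02·48 = 3.04
Step 2: J′(3.04) = 36.48; θ₂ = 3.04 − 0.02·36.48 = 2.3104
Step 3: J′(2.3104) = 27.7248; θ₃ = 2.3104 − 0.02·27.7248 = 1.755904

1.755904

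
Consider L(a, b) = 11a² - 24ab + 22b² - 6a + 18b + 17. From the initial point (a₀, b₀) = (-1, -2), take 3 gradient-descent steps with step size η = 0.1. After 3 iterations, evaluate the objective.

299977.047936

∇L = (22a - 24b - 6, -24a + 44b + 18)
(a₁, b₁) = (-1, -2) − 0.1·(20, -46) = (-3, 2.6)
(a₂, b₂) = (-3, 2.6) − 0.1·(-134.4, 204.4) = (10.44, -17.84)
(a₃, b₃) = (10.44, -17.84) − 0.1·(651.84, -1017.52) = (-54.744, 83.912)
L(-54.744, 83.912) = 299977.047936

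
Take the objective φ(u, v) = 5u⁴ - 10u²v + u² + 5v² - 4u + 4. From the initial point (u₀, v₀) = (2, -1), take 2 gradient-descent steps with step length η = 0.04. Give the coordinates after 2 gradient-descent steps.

(162.64, 15)

∇φ = (20u³ - 20uv + 2u - 4, -10u² + 10v)
(u₁, v₁) = (2, -1) − 0.04·(200, -50) = (-6, 1)
(u₂, v₂) = (-6, 1) − 0.04·(-4216, -350) = (162.64, 15)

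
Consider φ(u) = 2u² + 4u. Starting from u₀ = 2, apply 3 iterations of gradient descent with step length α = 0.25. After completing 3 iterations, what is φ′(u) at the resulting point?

φ′(u) = 4u + 4
Step 1: φ′(2) = 12; u₁ = 2 − 0.25·12 = -1
Step 2: φ′(-1) = 0; u₂ = -1 − 0.25·0 = -1
Step 3: φ′(-1) = 0; u₃ = -1 − 0.25·0 = -1
φ′(u) at (-1) = 0

0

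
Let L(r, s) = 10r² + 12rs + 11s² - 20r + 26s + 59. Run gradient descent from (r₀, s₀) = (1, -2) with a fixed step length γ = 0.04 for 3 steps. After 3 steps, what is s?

∇L = (20r + 12s - 20, 12r + 22s + 26)
(r₁, s₁) = (1, -2) − 0.04·(-24, -6) = (1.96, -1.76)
(r₂, s₂) = (1.96, -1.76) − 0.04·(-1.92, 10.8) = (2.0368, -2.192)
(r₃, s₃) = (2.0368, -2.192) − 0.04·(-5.568, 2.2176) = (2.25952, -2.280704)
s = -2.280704

-2.280704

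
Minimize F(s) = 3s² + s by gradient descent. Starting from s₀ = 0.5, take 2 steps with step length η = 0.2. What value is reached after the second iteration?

F′(s) = 6s + 1
s₁ = 0.5 − 0.2·4 = -0.3
s₂ = -0.3 − 0.2·(-0.8) = -0.14

-0.14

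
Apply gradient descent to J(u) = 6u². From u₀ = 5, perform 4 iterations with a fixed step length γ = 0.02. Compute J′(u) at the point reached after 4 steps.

20.0173056

J′(u) = 12u
Step 1: J′(5) = 60; u₁ = 5 − 0.02·60 = 3.8
Step 2: J′(3.8) = 45.6; u₂ = 3.8 − 0.02·45.6 = 2.888
Step 3: J′(2.888) = 34.656; u₃ = 2.888 − 0.02·34.656 = 2.19488
Step 4: J′(2.19488) = 26.33856; u₄ = 2.19488 − 0.02·26.33856 = 1.6681088
J′(u) at (1.6681088) = 20.0173056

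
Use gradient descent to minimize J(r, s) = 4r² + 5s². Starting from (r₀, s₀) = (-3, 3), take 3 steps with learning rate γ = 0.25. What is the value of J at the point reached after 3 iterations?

∇J = (8r, 10s)
(r₁, s₁) = (-3, 3) − 0.25·(-24, 30) = (3, -4.5)
(r₂, s₂) = (3, -4.5) − 0.25·(24, -45) = (-3, 6.75)
(r₃, s₃) = (-3, 6.75) − 0.25·(-24, 67.5) = (3, -10.125)
J(3, -10.125) = 548.578125

548.578125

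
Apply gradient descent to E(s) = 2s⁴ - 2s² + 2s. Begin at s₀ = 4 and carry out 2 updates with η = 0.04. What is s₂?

1272.61014016

E′(s) = 8s³ - 4s + 2
s₁ = 4 − 0.04·498 = -15.92
s₂ = -15.92 − 0.04·(-32213.253504) = 1272.61014016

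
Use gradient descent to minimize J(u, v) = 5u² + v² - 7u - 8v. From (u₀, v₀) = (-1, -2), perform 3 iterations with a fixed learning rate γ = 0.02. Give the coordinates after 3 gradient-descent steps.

(-0.1704, -1.308416)

∇J = (10u - 7, 2v - 8)
Step 1: at (-1, -2), ∇J = (-17, -12) → (-1, -2) − 0.02·(-17, -12) = (-0.66, -1.76)
Step 2: at (-0.66, -1.76), ∇J = (-13.6, -11.52) → (-0.66, -1.76) − 0.02·(-13.6, -11.52) = (-0.388, -1.5296)
Step 3: at (-0.388, -1.5296), ∇J = (-10.88, -11.0592) → (-0.388, -1.5296) − 0.02·(-10.88, -11.0592) = (-0.1704, -1.308416)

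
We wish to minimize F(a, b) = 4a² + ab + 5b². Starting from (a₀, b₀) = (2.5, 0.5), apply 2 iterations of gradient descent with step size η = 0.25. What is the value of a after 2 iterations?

2.96875

∇F = (8a + b, a + 10b)
(a₁, b₁) = (2.5, 0.5) − 0.25·(20.5, 7.5) = (-2.625, -1.375)
(a₂, b₂) = (-2.625, -1.375) − 0.25·(-22.375, -16.375) = (2.96875, 2.71875)
a = 2.96875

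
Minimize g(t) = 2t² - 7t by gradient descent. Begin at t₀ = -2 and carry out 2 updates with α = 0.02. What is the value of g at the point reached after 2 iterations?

g′(t) = 4t - 7
Step 1: g′(-2) = -15; t₁ = -2 − 0.02·(-15) = -1.7
Step 2: g′(-1.7) = -13.8; t₂ = -1.7 − 0.02·(-13.8) = -1.424
g(-1.424) = 14.023552

14.023552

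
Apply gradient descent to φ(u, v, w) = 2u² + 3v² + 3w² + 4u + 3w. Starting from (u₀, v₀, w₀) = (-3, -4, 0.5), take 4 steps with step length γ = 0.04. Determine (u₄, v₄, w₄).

(-1.99574272, -1.33448704, -0.16637824)

∇φ = (4u + 4, 6v, 6w + 3)
(u₁, v₁, w₁) = (-3, -4, 0.5) − 0.04·(-8, -24, 6) = (-2.68, -3.04, 0.26)
(u₂, v₂, w₂) = (-2.68, -3.04, 0.26) − 0.04·(-6.72, -18.24, 4.56) = (-2.4112, -2.3104, 0.0776)
(u₃, v₃, w₃) = (-2.4112, -2.3104, 0.0776) − 0.04·(-5.6448, -13.8624, 3.4656) = (-2.185408, -1.755904, -0.061024)
(u₄, v₄, w₄) = (-2.185408, -1.755904, -0.061024) − 0.04·(-4.741632, -10.535424, 2.633856) = (-1.99574272, -1.33448704, -0.16637824)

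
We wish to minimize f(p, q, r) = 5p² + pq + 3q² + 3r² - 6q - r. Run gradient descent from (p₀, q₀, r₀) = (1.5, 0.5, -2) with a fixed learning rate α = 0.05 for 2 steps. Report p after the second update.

0.33375

∇f = (10p + q, p + 6q - 6, 6r - 1)
Step 1: at (1.5, 0.5, -2), ∇f = (15.5, -1.5, -13) → (1.5, 0.5, -2) − 0.05·(15.5, -1.5, -13) = (0.725, 0.575, -1.35)
Step 2: at (0.725, 0.575, -1.35), ∇f = (7.825, -1.825, -9.1) → (0.725, 0.575, -1.35) − 0.05·(7.825, -1.825, -9.1) = (0.33375, 0.66625, -0.895)
p = 0.33375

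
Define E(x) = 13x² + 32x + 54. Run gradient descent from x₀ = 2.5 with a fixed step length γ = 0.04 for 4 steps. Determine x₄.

E′(x) = 26x + 32
x₁ = 2.5 − 0.04·97 = -1.38
x₂ = -1.38 − 0.04·(-3.88) = -1.2248
x₃ = -1.2248 − 0.04·0.1552 = -1.231008
x₄ = -1.231008 − 0.04·(-0.006208) = -1.23075968

-1.23075968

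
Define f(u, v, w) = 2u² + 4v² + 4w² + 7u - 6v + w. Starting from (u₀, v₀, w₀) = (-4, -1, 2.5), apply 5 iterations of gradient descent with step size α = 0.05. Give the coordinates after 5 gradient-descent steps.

∇f = (4u + 7, 8v - 6, 8w + 1)
Step 1: at (-4, -1, 2.5), ∇f = (-9, -14, 21) → (-4, -1, 2.5) − 0.05·(-9, -14, 21) = (-3.55, -0.3, 1.45)
Step 2: at (-3.55, -0.3, 1.45), ∇f = (-7.2, -8.4, 12.6) → (-3.55, -0.3, 1.45) − 0.05·(-7.2, -8.4, 12.6) = (-3.19, 0.12, 0.82)
Step 3: at (-3.19, 0.12, 0.82), ∇f = (-5.76, -5.04, 7.56) → (-3.19, 0.12, 0.82) − 0.05·(-5.76, -5.04, 7.56) = (-2.902, 0.372, 0.442)
Step 4: at (-2.902, 0.372, 0.442), ∇f = (-4.608, -3.024, 4.536) → (-2.902, 0.372, 0.442) − 0.05·(-4.608, -3.024, 4.536) = (-2.6716, 0.5232, 0.2152)
Step 5: at (-2.6716, 0.5232, 0.2152), ∇f = (-3.6864, -1.8144, 2.7216) → (-2.6716, 0.5232, 0.2152) − 0.05·(-3.6864, -1.8144, 2.7216) = (-2.48728, 0.61392, 0.07912)

(-2.48728, 0.61392, 0.07912)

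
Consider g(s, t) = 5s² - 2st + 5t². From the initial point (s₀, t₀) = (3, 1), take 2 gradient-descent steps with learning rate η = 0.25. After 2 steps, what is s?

6

∇g = (10s - 2t, -2s + 10t)
Step 1: at (3, 1), ∇g = (28, 4) → (3, 1) − 0.25·(28, 4) = (-4, 0)
Step 2: at (-4, 0), ∇g = (-40, 8) → (-4, 0) − 0.25·(-40, 8) = (6, -2)
s = 6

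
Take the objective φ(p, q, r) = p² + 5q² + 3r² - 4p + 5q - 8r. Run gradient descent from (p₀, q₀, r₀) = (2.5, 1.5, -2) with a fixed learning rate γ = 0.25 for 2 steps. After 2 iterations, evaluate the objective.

92.765625

∇φ = (2p - 4, 10q + 5, 6r - 8)
Step 1: at (2.5, 1.5, -2), ∇φ = (1, 20, -20) → (2.5, 1.5, -2) − 0.25·(1, 20, -20) = (2.25, -3.5, 3)
Step 2: at (2.25, -3.5, 3), ∇φ = (0.5, -30, 10) → (2.25, -3.5, 3) − 0.25·(0.5, -30, 10) = (2.125, 4, 0.5)
φ(2.125, 4, 0.5) = 92.765625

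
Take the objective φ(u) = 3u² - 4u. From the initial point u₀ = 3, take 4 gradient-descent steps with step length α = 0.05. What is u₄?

φ′(u) = 6u - 4
Step 1: φ′(3) = 14; u₁ = 3 − 0.05·14 = 2.3
Step 2: φ′(2.3) = 9.8; u₂ = 2.3 − 0.05·9.8 = 1.81
Step 3: φ′(1.81) = 6.86; u₃ = 1.81 − 0.05·6.86 = 1.467
Step 4: φ′(1.467) = 4.802; u₄ = 1.467 − 0.05·4.802 = 1.2269

1.2269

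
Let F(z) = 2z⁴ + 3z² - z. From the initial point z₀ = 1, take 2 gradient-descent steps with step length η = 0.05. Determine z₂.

0.27785

F′(z) = 8z³ + 6z - 1
Step 1: F′(1) = 13; z₁ = 1 − 0.05·13 = 0.35
Step 2: F′(0.35) = 1.443; z₂ = 0.35 − 0.05·1.443 = 0.27785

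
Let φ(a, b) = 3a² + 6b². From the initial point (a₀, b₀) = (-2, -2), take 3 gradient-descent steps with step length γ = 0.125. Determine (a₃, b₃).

(-0.03125, 0.25)

∇φ = (6a, 12b)
(a₁, b₁) = (-2, -2) − 0.125·(-12, -24) = (-0.5, 1)
(a₂, b₂) = (-0.5, 1) − 0.125·(-3, 12) = (-0.125, -0.5)
(a₃, b₃) = (-0.125, -0.5) − 0.125·(-0.75, -6) = (-0.03125, 0.25)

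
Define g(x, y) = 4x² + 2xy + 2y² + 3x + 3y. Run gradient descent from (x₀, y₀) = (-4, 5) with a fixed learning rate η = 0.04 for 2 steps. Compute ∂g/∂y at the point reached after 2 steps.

12.9904

∇g = (8x + 2y + 3, 2x + 4y + 3)
(x₁, y₁) = (-4, 5) − 0.04·(-19, 15) = (-3.24, 4.4)
(x₂, y₂) = (-3.24, 4.4) − 0.04·(-14.12, 14.12) = (-2.6752, 3.8352)
∂g/∂y at (-2.6752, 3.8352) = 12.9904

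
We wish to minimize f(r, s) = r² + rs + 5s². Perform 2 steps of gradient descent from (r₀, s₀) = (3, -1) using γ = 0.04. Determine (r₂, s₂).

(2.6048, -0.544)

∇f = (2r + s, r + 10s)
(r₁, s₁) = (3, -1) − 0.04·(5, -7) = (2.8, -0.72)
(r₂, s₂) = (2.8, -0.72) − 0.04·(4.88, -4.4) = (2.6048, -0.544)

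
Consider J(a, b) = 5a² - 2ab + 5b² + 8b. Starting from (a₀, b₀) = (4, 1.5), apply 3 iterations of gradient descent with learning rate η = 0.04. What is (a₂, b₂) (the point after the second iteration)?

(1.584, 0.4216)

∇J = (10a - 2b, -2a + 10b + 8)
(a₁, b₁) = (4, 1.5) − 0.04·(37, 15) = (2.52, 0.9)
(a₂, b₂) = (2.52, 0.9) − 0.04·(23.4, 11.96) = (1.584, 0.4216)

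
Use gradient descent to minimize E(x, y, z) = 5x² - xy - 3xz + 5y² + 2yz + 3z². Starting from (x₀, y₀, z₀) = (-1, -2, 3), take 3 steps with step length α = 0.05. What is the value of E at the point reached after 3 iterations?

4.4953499375

∇E = (10x - y - 3z, -x + 10y + 2z, -3x + 2y + 6z)
(x₁, y₁, z₁) = (-1, -2, 3) − 0.05·(-17, -13, 17) = (-0.15, -1.35, 2.15)
(x₂, y₂, z₂) = (-0.15, -1.35, 2.15) − 0.05·(-6.6, -9.05, 10.65) = (0.18, -0.8975, 1.6175)
(x₃, y₃, z₃) = (0.18, -0.8975, 1.6175) − 0.05·(-2.155, -5.92, 7.37) = (0.28775, -0.6015, 1.249)
E(0.28775, -0.6015, 1.249) = 4.4953499375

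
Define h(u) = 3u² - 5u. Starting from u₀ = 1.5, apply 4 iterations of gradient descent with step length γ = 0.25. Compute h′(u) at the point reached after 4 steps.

0.25

h′(u) = 6u - 5
u₁ = 1.5 − 0.25·4 = 0.5
u₂ = 0.5 − 0.25·(-2) = 1
u₃ = 1 − 0.25·1 = 0.75
u₄ = 0.75 − 0.25·(-0.5) = 0.875
h′(u) at (0.875) = 0.25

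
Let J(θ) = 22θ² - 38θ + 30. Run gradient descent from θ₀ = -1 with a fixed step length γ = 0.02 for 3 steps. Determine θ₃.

J′(θ) = 44θ - 38
Step 1: J′(-1) = -82; θ₁ = -1 − 0.02·(-82) = 0.64
Step 2: J′(0.64) = -9.84; θ₂ = 0.64 − 0.02·(-9.84) = 0.8368
Step 3: J′(0.8368) = -1.1808; θ₃ = 0.8368 − 0.02·(-1.1808) = 0.860416

0.860416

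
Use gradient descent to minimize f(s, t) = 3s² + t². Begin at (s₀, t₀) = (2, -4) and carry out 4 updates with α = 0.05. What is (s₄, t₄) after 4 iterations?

∇f = (6s, 2t)
Step 1: at (2, -4), ∇f = (12, -8) → (2, -4) − 0.05·(12, -8) = (1.4, -3.6)
Step 2: at (1.4, -3.6), ∇f = (8.4, -7.2) → (1.4, -3.6) − 0.05·(8.4, -7.2) = (0.98, -3.24)
Step 3: at (0.98, -3.24), ∇f = (5.88, -6.48) → (0.98, -3.24) − 0.05·(5.88, -6.48) = (0.686, -2.916)
Step 4: at (0.686, -2.916), ∇f = (4.116, -5.832) → (0.686, -2.916) − 0.05·(4.116, -5.832) = (0.4802, -2.6244)

(0.4802, -2.6244)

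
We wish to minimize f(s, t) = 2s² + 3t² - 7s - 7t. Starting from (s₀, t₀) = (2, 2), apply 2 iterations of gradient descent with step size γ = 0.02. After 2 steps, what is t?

∇f = (4s - 7, 6t - 7)
(s₁, t₁) = (2, 2) − 0.02·(1, 5) = (1.98, 1.9)
(s₂, t₂) = (1.98, 1.9) − 0.02·(0.92, 4.4) = (1.9616, 1.812)
t = 1.812

1.812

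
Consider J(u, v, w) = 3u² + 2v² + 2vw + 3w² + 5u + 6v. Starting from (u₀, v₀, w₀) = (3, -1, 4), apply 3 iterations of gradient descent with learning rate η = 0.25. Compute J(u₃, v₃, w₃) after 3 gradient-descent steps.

4.33984375

∇J = (6u + 5, 4v + 2w + 6, 2v + 6w)
Step 1: at (3, -1, 4), ∇J = (23, 10, 22) → (3, -1, 4) − 0.25·(23, 10, 22) = (-2.75, -3.5, -1.5)
Step 2: at (-2.75, -3.5, -1.5), ∇J = (-11.5, -11, -16) → (-2.75, -3.5, -1.5) − 0.25·(-11.5, -11, -16) = (0.125, -0.75, 2.5)
Step 3: at (0.125, -0.75, 2.5), ∇J = (5.75, 8, 13.5) → (0.125, -0.75, 2.5) − 0.25·(5.75, 8, 13.5) = (-1.3125, -2.75, -0.875)
J(-1.3125, -2.75, -0.875) = 4.33984375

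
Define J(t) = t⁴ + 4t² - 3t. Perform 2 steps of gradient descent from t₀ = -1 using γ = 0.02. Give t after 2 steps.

-0.50056

J′(t) = 4t³ + 8t - 3
t₁ = -1 − 0.02·(-15) = -0.7
t₂ = -0.7 − 0.02·(-9.972) = -0.50056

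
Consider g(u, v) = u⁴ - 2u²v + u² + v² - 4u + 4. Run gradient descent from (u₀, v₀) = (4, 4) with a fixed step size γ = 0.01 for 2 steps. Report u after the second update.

2.04559744

∇g = (4u³ - 4uv + 2u - 4, -2u² + 2v)
(u₁, v₁) = (4, 4) − 0.01·(196, -24) = (2.04, 4.24)
(u₂, v₂) = (2.04, 4.24) − 0.01·(-0.559744, 0.1568) = (2.04559744, 4.238432)
u = 2.04559744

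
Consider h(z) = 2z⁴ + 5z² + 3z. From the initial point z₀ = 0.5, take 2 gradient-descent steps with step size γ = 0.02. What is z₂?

0.19075712

h′(z) = 8z³ + 10z + 3
Step 1: h′(0.5) = 9; z₁ = 0.5 − 0.02·9 = 0.32
Step 2: h′(0.32) = 6.462144; z₂ = 0.32 − 0.02·6.462144 = 0.19075712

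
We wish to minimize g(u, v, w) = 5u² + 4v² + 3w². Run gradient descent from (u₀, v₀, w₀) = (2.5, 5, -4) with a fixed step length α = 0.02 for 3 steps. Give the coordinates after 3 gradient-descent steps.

(1.28, 2.96352, -2.725888)

∇g = (10u, 8v, 6w)
(u₁, v₁, w₁) = (2.5, 5, -4) − 0.02·(25, 40, -24) = (2, 4.2, -3.52)
(u₂, v₂, w₂) = (2, 4.2, -3.52) − 0.02·(20, 33.6, -21.12) = (1.6, 3.528, -3.0976)
(u₃, v₃, w₃) = (1.6, 3.528, -3.0976) − 0.02·(16, 28.224, -18.5856) = (1.28, 2.96352, -2.725888)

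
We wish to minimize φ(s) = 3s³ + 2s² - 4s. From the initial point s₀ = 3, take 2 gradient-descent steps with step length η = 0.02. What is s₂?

φ′(s) = 9s² + 4s - 4
Step 1: φ′(3) = 89; s₁ = 3 − 0.02·89 = 1.22
Step 2: φ′(1.22) = 14.2756; s₂ = 1.22 − 0.02·14.2756 = 0.934488

0.934488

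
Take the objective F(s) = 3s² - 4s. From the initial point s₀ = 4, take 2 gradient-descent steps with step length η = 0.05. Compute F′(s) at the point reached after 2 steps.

F′(s) = 6s - 4
Step 1: F′(4) = 20; s₁ = 4 − 0.05·20 = 3
Step 2: F′(3) = 14; s₂ = 3 − 0.05·14 = 2.3
F′(s) at (2.3) = 9.8

9.8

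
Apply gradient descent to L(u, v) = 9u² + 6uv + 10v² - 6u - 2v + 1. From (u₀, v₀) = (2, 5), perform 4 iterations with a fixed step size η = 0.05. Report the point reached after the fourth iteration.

∇L = (18u + 6v - 6, 6u + 20v - 2)
Step 1: at (2, 5), ∇L = (60, 110) → (2, 5) − 0.05·(60, 110) = (-1, -0.5)
Step 2: at (-1, -0.5), ∇L = (-27, -18) → (-1, -0.5) − 0.05·(-27, -18) = (0.35, 0.4)
Step 3: at (0.35, 0.4), ∇L = (2.7, 8.1) → (0.35, 0.4) − 0.05·(2.7, 8.1) = (0.215, -0.005)
Step 4: at (0.215, -0.005), ∇L = (-2.16, -0.81) → (0.215, -0.005) − 0.05·(-2.16, -0.81) = (0.323, 0.0355)

(0.323, 0.0355)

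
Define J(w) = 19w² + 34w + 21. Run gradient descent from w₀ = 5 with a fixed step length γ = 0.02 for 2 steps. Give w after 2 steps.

-0.5552

J′(w) = 38w + 34
Step 1: J′(5) = 224; w₁ = 5 − 0.02·224 = 0.52
Step 2: J′(0.52) = 53.76; w₂ = 0.52 − 0.02·53.76 = -0.5552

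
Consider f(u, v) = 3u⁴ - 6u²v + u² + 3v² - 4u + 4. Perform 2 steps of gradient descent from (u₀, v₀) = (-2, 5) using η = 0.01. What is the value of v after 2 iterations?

∇f = (12u³ - 12uv + 2u - 4, -6u² + 6v)
(u₁, v₁) = (-2, 5) − 0.01·(16, 6) = (-2.16, 4.94)
(u₂, v₂) = (-2.16, 4.94) − 0.01·(-1.207552, 1.6464) = (-2.14792448, 4.923536)
v = 4.923536

4.923536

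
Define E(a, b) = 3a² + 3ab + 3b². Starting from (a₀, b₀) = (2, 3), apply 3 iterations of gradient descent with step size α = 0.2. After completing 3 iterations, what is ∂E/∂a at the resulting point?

-11.616

∇E = (6a + 3b, 3a + 6b)
Step 1: at (2, 3), ∇E = (21, 24) → (2, 3) − 0.2·(21, 24) = (-2.2, -1.8)
Step 2: at (-2.2, -1.8), ∇E = (-18.6, -17.4) → (-2.2, -1.8) − 0.2·(-18.6, -17.4) = (1.52, 1.68)
Step 3: at (1.52, 1.68), ∇E = (14.16, 14.64) → (1.52, 1.68) − 0.2·(14.16, 14.64) = (-1.312, -1.248)
∂E/∂a at (-1.312, -1.248) = -11.616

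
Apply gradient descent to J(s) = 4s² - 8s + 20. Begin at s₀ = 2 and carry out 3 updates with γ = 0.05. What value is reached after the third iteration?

1.216

J′(s) = 8s - 8
s₁ = 2 − 0.05·8 = 1.6
s₂ = 1.6 − 0.05·4.8 = 1.36
s₃ = 1.36 − 0.05·2.88 = 1.216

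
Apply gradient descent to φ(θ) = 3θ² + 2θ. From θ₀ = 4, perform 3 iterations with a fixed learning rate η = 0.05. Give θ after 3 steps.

1.153

φ′(θ) = 6θ + 2
θ₁ = 4 − 0.05·26 = 2.7
θ₂ = 2.7 − 0.05·18.2 = 1.79
θ₃ = 1.79 − 0.05·12.74 = 1.153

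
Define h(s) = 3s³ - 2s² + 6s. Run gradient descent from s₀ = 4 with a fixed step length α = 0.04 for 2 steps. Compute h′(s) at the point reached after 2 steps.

71.441807335424

h′(s) = 9s² - 4s + 6
Step 1: h′(4) = 134; s₁ = 4 − 0.04·134 = -1.36
Step 2: h′(-1.36) = 28.0864; s₂ = -1.36 − 0.04·28.0864 = -2.483456
h′(s) at (-2.483456) = 71.441807335424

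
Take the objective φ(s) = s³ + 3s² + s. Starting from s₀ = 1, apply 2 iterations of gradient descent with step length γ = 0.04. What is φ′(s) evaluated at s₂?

3.65373952

φ′(s) = 3s² + 6s + 1
s₁ = 1 − 0.04·10 = 0.6
s₂ = 0.6 − 0.04·5.68 = 0.3728
φ′(s) at (0.3728) = 3.65373952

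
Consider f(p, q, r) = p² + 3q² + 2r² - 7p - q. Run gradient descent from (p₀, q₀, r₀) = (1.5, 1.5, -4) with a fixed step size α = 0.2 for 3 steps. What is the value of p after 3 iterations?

∇f = (2p - 7, 6q - 1, 4r)
(p₁, q₁, r₁) = (1.5, 1.5, -4) − 0.2·(-4, 8, -16) = (2.3, -0.1, -0.8)
(p₂, q₂, r₂) = (2.3, -0.1, -0.8) − 0.2·(-2.4, -1.6, -3.2) = (2.78, 0.22, -0.16)
(p₃, q₃, r₃) = (2.78, 0.22, -0.16) − 0.2·(-1.44, 0.32, -0.64) = (3.068, 0.156, -0.032)
p = 3.068

3.068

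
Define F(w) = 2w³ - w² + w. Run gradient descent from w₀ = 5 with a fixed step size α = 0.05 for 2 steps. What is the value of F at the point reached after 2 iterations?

F′(w) = 6w² - 2w + 1
Step 1: F′(5) = 141; w₁ = 5 − 0.05·141 = -2.05
Step 2: F′(-2.05) = 30.315; w₂ = -2.05 − 0.05·30.315 = -3.56575
F(-3.56575) = -106.95430085771875

-106.95430085771875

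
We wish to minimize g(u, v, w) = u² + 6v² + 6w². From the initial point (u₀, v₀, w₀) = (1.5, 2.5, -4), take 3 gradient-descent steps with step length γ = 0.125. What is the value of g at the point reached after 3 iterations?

∇g = (2u, 12v, 12w)
Step 1: at (1.5, 2.5, -4), ∇g = (3, 30, -48) → (1.5, 2.5, -4) − 0.125·(3, 30, -48) = (1.125, -1.25, 2)
Step 2: at (1.125, -1.25, 2), ∇g = (2.25, -15, 24) → (1.125, -1.25, 2) − 0.125·(2.25, -15, 24) = (0.84375, 0.625, -1)
Step 3: at (0.84375, 0.625, -1), ∇g = (1.6875, 7.5, -12) → (0.84375, 0.625, -1) − 0.125·(1.6875, 7.5, -12) = (0.6328125, -0.3125, 0.5)
g(0.6328125, -0.3125, 0.5) = 2.48638916015625

2.48638916015625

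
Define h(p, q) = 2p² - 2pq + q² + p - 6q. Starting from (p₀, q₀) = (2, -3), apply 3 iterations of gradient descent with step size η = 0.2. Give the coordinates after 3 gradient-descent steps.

∇h = (4p - 2q + 1, -2p + 2q - 6)
Step 1: at (2, -3), ∇h = (15, -16) → (2, -3) − 0.2·(15, -16) = (-1, 0.2)
Step 2: at (-1, 0.2), ∇h = (-3.4, -3.6) → (-1, 0.2) − 0.2·(-3.4, -3.6) = (-0.32, 0.92)
Step 3: at (-0.32, 0.92), ∇h = (-2.12, -3.52) → (-0.32, 0.92) − 0.2·(-2.12, -3.52) = (0.104, 1.624)

(0.104, 1.624)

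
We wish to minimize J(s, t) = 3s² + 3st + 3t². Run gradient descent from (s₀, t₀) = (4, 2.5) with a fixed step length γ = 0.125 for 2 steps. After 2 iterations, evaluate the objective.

0.28070068359375

∇J = (6s + 3t, 3s + 6t)
(s₁, t₁) = (4, 2.5) − 0.125·(31.5, 27) = (0.0625, -0.875)
(s₂, t₂) = (0.0625, -0.875) − 0.125·(-2.25, -5.0625) = (0.34375, -0.2421875)
J(0.34375, -0.2421875) = 0.28070068359375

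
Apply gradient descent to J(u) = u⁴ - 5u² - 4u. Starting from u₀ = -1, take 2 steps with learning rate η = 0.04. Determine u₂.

-1.15044608

J′(u) = 4u³ - 10u - 4
u₁ = -1 − 0.04·2 = -1.08
u₂ = -1.08 − 0.04·1.761152 = -1.15044608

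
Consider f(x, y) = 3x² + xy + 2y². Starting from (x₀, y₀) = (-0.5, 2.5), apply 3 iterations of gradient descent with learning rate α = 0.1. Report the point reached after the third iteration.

(-0.2315, 0.6185)

∇f = (6x + y, x + 4y)
Step 1: at (-0.5, 2.5), ∇f = (-0.5, 9.5) → (-0.5, 2.5) − 0.1·(-0.5, 9.5) = (-0.45, 1.55)
Step 2: at (-0.45, 1.55), ∇f = (-1.15, 5.75) → (-0.45, 1.55) − 0.1·(-1.15, 5.75) = (-0.335, 0.975)
Step 3: at (-0.335, 0.975), ∇f = (-1.035, 3.565) → (-0.335, 0.975) − 0.1·(-1.035, 3.565) = (-0.2315, 0.6185)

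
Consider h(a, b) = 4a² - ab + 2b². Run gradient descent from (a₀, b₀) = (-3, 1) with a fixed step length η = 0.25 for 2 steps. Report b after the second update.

∇h = (8a - b, -a + 4b)
Step 1: at (-3, 1), ∇h = (-25, 7) → (-3, 1) − 0.25·(-25, 7) = (3.25, -0.75)
Step 2: at (3.25, -0.75), ∇h = (26.75, -6.25) → (3.25, -0.75) − 0.25·(26.75, -6.25) = (-3.4375, 0.8125)
b = 0.8125

0.8125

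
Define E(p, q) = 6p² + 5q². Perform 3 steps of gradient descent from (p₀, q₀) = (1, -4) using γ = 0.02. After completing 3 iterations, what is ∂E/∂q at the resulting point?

-20.48

∇E = (12p, 10q)
Step 1: at (1, -4), ∇E = (12, -40) → (1, -4) − 0.02·(12, -40) = (0.76, -3.2)
Step 2: at (0.76, -3.2), ∇E = (9.12, -32) → (0.76, -3.2) − 0.02·(9.12, -32) = (0.5776, -2.56)
Step 3: at (0.5776, -2.56), ∇E = (6.9312, -25.6) → (0.5776, -2.56) − 0.02·(6.9312, -25.6) = (0.438976, -2.048)
∂E/∂q at (0.438976, -2.048) = -20.48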